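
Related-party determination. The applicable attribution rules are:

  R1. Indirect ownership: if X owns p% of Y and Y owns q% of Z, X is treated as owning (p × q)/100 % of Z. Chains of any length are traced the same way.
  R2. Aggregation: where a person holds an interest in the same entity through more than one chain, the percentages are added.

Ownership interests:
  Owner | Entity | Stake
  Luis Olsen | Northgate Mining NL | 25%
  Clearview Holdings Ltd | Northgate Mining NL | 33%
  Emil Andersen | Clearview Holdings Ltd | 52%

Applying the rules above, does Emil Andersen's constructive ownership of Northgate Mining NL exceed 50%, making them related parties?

Chain via Clearview Holdings Ltd (R1): 52% × 33% = 17.16% of Northgate Mining NL.
17.16% does not exceed the 50% threshold, so Emil is not a related party to Northgate Mining NL.

No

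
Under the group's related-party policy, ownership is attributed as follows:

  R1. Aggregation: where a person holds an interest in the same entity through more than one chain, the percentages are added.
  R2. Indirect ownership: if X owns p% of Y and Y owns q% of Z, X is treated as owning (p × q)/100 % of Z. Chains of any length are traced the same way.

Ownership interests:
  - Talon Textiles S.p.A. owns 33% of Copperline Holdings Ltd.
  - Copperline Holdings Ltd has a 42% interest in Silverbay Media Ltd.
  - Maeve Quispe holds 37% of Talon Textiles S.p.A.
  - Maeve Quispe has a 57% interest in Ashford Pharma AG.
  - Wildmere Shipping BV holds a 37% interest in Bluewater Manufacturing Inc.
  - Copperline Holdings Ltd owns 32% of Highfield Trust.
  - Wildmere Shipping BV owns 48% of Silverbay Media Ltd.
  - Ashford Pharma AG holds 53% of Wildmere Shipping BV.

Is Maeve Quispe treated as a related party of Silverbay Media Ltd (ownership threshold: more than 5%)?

Yes

Chain via Ashford Pharma AG → Wildmere Shipping BV (R2): 57% × 53% × 48% = 14.5008% of Silverbay Media Ltd.
Chain via Talon Textiles S.p.A. → Copperline Holdings Ltd (R2): 37% × 33% × 42% = 5.1282% of Silverbay Media Ltd.
Aggregating (R1): 14.5008% + 5.1282% = 19.629%.
19.629% exceeds the 5% threshold, so Maeve is a related party to Silverbay Media Ltd.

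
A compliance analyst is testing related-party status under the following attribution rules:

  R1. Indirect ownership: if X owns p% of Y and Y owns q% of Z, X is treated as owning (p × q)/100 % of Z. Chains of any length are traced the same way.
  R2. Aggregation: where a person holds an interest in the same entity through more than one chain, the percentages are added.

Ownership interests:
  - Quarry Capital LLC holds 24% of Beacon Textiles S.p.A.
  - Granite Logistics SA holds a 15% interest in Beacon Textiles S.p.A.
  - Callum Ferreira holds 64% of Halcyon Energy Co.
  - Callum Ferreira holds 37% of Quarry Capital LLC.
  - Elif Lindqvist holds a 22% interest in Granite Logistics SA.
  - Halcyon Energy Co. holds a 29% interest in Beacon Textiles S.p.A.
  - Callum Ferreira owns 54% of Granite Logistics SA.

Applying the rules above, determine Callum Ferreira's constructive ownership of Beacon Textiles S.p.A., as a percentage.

35.54%

Chain via Granite Logistics SA (R1): 54% × 15% = 8.1% of Beacon Textiles S.p.A.
Chain via Halcyon Energy Co. (R1): 64% × 29% = 18.56% of Beacon Textiles S.p.A.
Chain via Quarry Capital LLC (R1): 37% × 24% = 8.88% of Beacon Textiles S.p.A.
Aggregating (R2): 8.1% + 18.56% + 8.88% = 35.54%.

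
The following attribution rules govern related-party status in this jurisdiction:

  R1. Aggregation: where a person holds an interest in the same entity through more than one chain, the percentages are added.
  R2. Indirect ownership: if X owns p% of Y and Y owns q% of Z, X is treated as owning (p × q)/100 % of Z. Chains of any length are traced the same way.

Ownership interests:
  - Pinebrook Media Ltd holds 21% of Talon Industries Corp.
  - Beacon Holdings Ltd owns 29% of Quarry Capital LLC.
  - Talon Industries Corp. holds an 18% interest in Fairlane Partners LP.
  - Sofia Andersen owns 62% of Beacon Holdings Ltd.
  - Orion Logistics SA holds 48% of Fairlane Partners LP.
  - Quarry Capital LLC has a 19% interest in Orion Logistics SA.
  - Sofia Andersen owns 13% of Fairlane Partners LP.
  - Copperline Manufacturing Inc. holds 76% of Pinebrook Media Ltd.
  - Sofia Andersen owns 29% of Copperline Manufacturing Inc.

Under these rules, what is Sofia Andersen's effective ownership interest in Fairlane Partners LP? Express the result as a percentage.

Chain via Beacon Holdings Ltd → Quarry Capital LLC → Orion Logistics SA (R2): 62% × 29% × 19% × 48% = 1.639776% of Fairlane Partners LP.
Chain via Copperline Manufacturing Inc. → Pinebrook Media Ltd → Talon Industries Corp. (R2): 29% × 76% × 21% × 18% = 0.833112% of Fairlane Partners LP.
Direct interest in Fairlane Partners LP: 13%.
Aggregating (R1): 1.639776% + 0.833112% + 13% = 15.472888%.

15.472888%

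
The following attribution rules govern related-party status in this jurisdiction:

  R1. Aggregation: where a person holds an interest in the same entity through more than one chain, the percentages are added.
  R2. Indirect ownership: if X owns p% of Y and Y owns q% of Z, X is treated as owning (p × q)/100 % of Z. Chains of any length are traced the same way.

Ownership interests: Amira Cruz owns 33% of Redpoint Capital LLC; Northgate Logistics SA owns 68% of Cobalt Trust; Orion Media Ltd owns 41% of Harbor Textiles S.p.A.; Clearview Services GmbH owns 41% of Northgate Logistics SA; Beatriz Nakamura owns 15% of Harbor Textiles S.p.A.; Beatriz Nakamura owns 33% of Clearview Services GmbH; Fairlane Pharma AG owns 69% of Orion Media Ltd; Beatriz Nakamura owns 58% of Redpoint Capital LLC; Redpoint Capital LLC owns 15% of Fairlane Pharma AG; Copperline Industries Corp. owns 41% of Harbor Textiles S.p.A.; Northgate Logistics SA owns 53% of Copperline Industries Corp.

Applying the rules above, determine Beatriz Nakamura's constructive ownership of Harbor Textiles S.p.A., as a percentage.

20.401299%

Chain via Clearview Services GmbH → Northgate Logistics SA → Copperline Industries Corp. (R2): 33% × 41% × 53% × 41% = 2.940069% of Harbor Textiles S.p.A.
Chain via Redpoint Capital LLC → Fairlane Pharma AG → Orion Media Ltd (R2): 58% × 15% × 69% × 41% = 2.46123% of Harbor Textiles S.p.A.
Direct interest in Harbor Textiles S.p.A: 15%.
Aggregating (R1): 2.940069% + 2.46123% + 15% = 20.401299%.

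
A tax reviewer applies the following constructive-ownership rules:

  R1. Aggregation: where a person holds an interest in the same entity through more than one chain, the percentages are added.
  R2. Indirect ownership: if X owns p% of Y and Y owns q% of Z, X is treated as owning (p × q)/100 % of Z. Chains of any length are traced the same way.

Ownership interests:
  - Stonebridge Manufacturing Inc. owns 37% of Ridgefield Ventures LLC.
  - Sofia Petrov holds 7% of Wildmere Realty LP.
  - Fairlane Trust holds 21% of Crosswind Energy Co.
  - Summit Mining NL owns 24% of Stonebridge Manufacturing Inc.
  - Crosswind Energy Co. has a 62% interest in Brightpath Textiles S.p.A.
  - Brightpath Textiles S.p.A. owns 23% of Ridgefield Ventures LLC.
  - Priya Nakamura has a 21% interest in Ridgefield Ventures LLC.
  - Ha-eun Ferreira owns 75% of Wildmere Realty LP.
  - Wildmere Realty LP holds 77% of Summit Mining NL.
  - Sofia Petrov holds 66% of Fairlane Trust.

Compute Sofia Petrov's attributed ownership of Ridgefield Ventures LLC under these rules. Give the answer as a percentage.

2.455068%

Chain via Fairlane Trust → Crosswind Energy Co. → Brightpath Textiles S.p.A. (R2): 66% × 21% × 62% × 23% = 1.976436% of Ridgefield Ventures LLC.
Chain via Wildmere Realty LP → Summit Mining NL → Stonebridge Manufacturing Inc. (R2): 7% × 77% × 24% × 37% = 0.478632% of Ridgefield Ventures LLC.
Aggregating (R1): 1.976436% + 0.478632% = 2.455068%.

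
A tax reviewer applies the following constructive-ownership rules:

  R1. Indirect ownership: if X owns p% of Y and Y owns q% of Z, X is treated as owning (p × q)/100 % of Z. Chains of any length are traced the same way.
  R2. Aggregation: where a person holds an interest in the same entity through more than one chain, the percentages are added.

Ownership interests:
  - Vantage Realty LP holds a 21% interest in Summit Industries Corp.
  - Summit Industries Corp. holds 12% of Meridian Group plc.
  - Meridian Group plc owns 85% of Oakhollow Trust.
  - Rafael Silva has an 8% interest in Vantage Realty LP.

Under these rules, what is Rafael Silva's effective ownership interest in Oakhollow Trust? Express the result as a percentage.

0.17136%

Chain via Vantage Realty LP → Summit Industries Corp. → Meridian Group plc (R1): 8% × 21% × 12% × 85% = 0.17136% of Oakhollow Trust.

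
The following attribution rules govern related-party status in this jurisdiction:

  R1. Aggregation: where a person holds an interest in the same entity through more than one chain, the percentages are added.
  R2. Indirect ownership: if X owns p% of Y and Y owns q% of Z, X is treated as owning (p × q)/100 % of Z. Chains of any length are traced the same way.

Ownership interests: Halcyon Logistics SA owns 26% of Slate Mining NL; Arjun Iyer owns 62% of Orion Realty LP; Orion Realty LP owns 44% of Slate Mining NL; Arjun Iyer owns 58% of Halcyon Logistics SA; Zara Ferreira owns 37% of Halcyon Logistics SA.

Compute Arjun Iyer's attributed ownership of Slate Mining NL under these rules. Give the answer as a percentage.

42.36%

Chain via Halcyon Logistics SA (R2): 58% × 26% = 15.08% of Slate Mining NL.
Chain via Orion Realty LP (R2): 62% × 44% = 27.28% of Slate Mining NL.
Aggregating (R1): 15.08% + 27.28% = 42.36%.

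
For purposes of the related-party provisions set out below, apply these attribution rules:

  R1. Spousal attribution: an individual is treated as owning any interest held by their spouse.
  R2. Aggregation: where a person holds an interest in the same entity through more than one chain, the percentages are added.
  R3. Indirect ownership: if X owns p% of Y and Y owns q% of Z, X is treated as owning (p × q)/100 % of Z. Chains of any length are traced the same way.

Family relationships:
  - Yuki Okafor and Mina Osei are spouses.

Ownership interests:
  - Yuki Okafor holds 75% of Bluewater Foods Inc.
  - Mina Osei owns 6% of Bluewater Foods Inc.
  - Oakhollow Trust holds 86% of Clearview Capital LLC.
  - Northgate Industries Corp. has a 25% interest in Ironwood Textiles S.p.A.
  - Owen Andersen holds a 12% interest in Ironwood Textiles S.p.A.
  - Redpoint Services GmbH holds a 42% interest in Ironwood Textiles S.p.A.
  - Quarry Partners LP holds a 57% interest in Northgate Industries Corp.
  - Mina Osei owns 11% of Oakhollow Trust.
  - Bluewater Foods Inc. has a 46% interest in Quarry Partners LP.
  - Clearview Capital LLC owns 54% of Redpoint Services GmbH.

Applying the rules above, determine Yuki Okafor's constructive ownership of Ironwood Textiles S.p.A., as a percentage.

7.455078%

By spousal attribution (R1), Yuki Okafor is treated as also owning Mina Osei's interest in Bluewater Foods Inc, giving 75% + 6% = 81%.
By spousal attribution (R1), Yuki Okafor is treated as owning Mina Osei's 11% interest in Oakhollow Trust.
Chain via Bluewater Foods Inc. → Quarry Partners LP → Northgate Industries Corp. (R3): 81% × 46% × 57% × 25% = 5.30955% of Ironwood Textiles S.p.A.
Chain via Oakhollow Trust → Clearview Capital LLC → Redpoint Services GmbH (R3): 11% × 86% × 54% × 42% = 2.145528% of Ironwood Textiles S.p.A.
Aggregating (R2): 5.30955% + 2.145528% = 7.455078%.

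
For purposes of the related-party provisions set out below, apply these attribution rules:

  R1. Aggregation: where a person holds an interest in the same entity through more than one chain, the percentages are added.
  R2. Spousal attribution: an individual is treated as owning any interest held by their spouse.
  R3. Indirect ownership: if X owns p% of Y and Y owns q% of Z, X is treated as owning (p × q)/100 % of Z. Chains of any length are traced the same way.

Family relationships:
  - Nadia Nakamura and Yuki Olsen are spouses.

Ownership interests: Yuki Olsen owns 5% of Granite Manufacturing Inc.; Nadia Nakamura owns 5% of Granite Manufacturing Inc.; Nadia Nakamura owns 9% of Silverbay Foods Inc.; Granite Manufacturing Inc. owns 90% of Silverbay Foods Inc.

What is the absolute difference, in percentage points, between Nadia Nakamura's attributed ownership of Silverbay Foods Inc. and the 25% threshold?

By spousal attribution (R2), Nadia Nakamura is treated as also owning Yuki Olsen's interest in Granite Manufacturing Inc, giving 5% + 5% = 10%.
Chain via Granite Manufacturing Inc. (R3): 10% × 90% = 9% of Silverbay Foods Inc.
Direct interest in Silverbay Foods Inc: 9%.
Aggregating (R1): 9% + 9% = 18%.
18% falls short of the 25% threshold by 7 percentage points.

7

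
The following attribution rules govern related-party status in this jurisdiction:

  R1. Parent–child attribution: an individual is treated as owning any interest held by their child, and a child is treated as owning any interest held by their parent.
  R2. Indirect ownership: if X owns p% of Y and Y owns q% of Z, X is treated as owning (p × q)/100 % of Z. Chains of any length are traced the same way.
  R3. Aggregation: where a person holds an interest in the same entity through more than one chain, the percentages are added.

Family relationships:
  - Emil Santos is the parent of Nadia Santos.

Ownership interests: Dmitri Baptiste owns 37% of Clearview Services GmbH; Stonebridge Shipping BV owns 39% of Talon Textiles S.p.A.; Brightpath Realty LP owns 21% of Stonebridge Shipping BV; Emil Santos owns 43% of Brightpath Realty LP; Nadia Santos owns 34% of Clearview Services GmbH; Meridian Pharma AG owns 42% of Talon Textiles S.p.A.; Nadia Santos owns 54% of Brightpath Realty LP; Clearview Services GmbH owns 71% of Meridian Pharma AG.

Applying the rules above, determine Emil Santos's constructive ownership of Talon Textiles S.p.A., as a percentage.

By parent–child attribution (R1), Emil Santos is treated as also owning Nadia Santos's interest in Brightpath Realty LP, giving 43% + 54% = 97%.
By parent–child attribution (R1), Emil Santos is treated as owning Nadia Santos's 34% interest in Clearview Services GmbH.
Chain via Brightpath Realty LP → Stonebridge Shipping BV (R2): 97% × 21% × 39% = 7.9443% of Talon Textiles S.p.A.
Chain via Clearview Services GmbH → Meridian Pharma AG (R2): 34% × 71% × 42% = 10.1388% of Talon Textiles S.p.A.
Aggregating (R3): 7.9443% + 10.1388% = 18.0831%.

18.0831%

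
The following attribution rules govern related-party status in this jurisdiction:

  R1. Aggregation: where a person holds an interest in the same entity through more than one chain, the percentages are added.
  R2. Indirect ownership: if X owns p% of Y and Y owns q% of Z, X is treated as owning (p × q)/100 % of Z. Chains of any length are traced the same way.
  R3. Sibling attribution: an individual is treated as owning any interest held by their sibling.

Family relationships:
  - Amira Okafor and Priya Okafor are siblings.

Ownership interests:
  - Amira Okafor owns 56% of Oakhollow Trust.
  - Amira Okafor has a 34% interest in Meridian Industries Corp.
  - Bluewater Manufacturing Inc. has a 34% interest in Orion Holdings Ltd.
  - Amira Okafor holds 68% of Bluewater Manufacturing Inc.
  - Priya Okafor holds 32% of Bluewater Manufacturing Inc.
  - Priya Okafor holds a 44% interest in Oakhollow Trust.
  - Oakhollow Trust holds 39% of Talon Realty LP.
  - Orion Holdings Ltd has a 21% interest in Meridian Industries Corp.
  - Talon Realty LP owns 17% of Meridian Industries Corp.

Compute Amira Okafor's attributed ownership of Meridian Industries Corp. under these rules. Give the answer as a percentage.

By sibling attribution (R3), Amira Okafor is treated as also owning Priya Okafor's interest in Oakhollow Trust, giving 56% + 44% = 100%.
By sibling attribution (R3), Amira Okafor is treated as also owning Priya Okafor's interest in Bluewater Manufacturing Inc, giving 68% + 32% = 100%.
Chain via Oakhollow Trust → Talon Realty LP (R2): 100% × 39% × 17% = 6.63% of Meridian Industries Corp.
Chain via Bluewater Manufacturing Inc. → Orion Holdings Ltd (R2): 100% × 34% × 21% = 7.14% of Meridian Industries Corp.
Direct interest in Meridian Industries Corp: 34%.
Aggregating (R1): 6.63% + 7.14% + 34% = 47.77%.

47.77%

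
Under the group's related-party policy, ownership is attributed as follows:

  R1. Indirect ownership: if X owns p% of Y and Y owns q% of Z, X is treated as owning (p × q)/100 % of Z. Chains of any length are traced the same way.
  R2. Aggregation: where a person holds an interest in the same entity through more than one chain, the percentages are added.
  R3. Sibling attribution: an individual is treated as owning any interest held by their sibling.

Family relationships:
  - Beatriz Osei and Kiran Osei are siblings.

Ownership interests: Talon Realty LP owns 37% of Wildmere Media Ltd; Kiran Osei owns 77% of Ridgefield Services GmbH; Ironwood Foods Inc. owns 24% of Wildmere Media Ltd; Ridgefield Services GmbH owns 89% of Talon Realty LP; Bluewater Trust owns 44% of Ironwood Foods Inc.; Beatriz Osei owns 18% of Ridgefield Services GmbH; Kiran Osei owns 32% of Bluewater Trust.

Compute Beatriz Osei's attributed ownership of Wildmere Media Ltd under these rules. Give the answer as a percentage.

By sibling attribution (R3), Beatriz Osei is treated as also owning Kiran Osei's interest in Ridgefield Services GmbH, giving 18% + 77% = 95%.
By sibling attribution (R3), Beatriz Osei is treated as owning Kiran Osei's 32% interest in Bluewater Trust.
Chain via Ridgefield Services GmbH → Talon Realty LP (R1): 95% × 89% × 37% = 31.2835% of Wildmere Media Ltd.
Chain via Bluewater Trust → Ironwood Foods Inc. (R1): 32% × 44% × 24% = 3.3792% of Wildmere Media Ltd.
Aggregating (R2): 31.2835% + 3.3792% = 34.6627%.

34.6627%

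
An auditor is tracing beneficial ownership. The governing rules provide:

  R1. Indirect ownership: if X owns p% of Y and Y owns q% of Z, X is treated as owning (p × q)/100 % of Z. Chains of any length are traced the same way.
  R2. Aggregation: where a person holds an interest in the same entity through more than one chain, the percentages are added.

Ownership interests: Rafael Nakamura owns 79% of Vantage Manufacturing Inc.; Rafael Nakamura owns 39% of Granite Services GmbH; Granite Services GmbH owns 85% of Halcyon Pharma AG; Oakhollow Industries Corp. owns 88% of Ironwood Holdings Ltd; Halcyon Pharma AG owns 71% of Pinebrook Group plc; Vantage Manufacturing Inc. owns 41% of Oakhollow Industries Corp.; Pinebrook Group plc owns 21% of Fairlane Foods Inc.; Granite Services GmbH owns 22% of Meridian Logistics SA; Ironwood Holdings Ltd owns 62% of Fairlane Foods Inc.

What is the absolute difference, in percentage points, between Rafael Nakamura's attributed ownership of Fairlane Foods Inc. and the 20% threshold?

Chain via Granite Services GmbH → Halcyon Pharma AG → Pinebrook Group plc (R1): 39% × 85% × 71% × 21% = 4.942665% of Fairlane Foods Inc.
Chain via Vantage Manufacturing Inc. → Oakhollow Industries Corp. → Ironwood Holdings Ltd (R1): 79% × 41% × 88% × 62% = 17.671984% of Fairlane Foods Inc.
Aggregating (R2): 4.942665% + 17.671984% = 22.614649%.
22.614649% exceeds the 20% threshold by 2.614649 percentage points.

2.614649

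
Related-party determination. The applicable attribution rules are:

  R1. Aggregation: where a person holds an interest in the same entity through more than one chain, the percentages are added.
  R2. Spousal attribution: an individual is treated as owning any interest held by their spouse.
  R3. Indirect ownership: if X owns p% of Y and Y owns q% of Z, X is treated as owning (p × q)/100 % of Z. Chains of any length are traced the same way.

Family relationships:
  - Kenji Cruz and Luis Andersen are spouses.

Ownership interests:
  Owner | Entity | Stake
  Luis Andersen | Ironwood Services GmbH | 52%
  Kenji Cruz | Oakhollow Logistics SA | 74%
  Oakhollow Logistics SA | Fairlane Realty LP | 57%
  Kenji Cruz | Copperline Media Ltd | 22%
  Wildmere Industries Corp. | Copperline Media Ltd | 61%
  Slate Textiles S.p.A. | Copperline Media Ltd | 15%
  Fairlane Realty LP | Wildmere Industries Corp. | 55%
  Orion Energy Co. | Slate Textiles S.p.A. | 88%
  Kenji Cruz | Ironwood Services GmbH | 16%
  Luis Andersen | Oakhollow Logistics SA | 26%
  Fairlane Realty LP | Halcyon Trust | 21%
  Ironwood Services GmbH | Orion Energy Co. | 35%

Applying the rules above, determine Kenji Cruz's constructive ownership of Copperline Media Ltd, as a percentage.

44.2651%

By spousal attribution (R2), Kenji Cruz is treated as also owning Luis Andersen's interest in Oakhollow Logistics SA, giving 74% + 26% = 100%.
By spousal attribution (R2), Kenji Cruz is treated as also owning Luis Andersen's interest in Ironwood Services GmbH, giving 16% + 52% = 68%.
Chain via Oakhollow Logistics SA → Fairlane Realty LP → Wildmere Industries Corp. (R3): 100% × 57% × 55% × 61% = 19.1235% of Copperline Media Ltd.
Chain via Ironwood Services GmbH → Orion Energy Co. → Slate Textiles S.p.A. (R3): 68% × 35% × 88% × 15% = 3.1416% of Copperline Media Ltd.
Direct interest in Copperline Media Ltd: 22%.
Aggregating (R1): 19.1235% + 3.1416% + 22% = 44.2651%.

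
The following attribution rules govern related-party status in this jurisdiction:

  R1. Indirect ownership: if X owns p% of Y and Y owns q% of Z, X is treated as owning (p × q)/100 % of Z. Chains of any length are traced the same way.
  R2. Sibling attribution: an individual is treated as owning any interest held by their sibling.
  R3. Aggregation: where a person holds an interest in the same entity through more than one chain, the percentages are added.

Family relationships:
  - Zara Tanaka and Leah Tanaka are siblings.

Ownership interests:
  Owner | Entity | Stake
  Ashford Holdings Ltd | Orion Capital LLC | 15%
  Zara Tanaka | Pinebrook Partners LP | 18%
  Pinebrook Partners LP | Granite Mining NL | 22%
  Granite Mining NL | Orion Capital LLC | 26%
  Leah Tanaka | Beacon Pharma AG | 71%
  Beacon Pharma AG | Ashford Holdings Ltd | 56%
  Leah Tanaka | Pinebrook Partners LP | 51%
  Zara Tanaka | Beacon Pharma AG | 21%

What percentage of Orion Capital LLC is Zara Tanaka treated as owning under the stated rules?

By sibling attribution (R2), Zara Tanaka is treated as also owning Leah Tanaka's interest in Pinebrook Partners LP, giving 18% + 51% = 69%.
By sibling attribution (R2), Zara Tanaka is treated as also owning Leah Tanaka's interest in Beacon Pharma AG, giving 21% + 71% = 92%.
Chain via Pinebrook Partners LP → Granite Mining NL (R1): 69% × 22% × 26% = 3.9468% of Orion Capital LLC.
Chain via Beacon Pharma AG → Ashford Holdings Ltd (R1): 92% × 56% × 15% = 7.728% of Orion Capital LLC.
Aggregating (R3): 3.9468% + 7.728% = 11.6748%.

11.6748%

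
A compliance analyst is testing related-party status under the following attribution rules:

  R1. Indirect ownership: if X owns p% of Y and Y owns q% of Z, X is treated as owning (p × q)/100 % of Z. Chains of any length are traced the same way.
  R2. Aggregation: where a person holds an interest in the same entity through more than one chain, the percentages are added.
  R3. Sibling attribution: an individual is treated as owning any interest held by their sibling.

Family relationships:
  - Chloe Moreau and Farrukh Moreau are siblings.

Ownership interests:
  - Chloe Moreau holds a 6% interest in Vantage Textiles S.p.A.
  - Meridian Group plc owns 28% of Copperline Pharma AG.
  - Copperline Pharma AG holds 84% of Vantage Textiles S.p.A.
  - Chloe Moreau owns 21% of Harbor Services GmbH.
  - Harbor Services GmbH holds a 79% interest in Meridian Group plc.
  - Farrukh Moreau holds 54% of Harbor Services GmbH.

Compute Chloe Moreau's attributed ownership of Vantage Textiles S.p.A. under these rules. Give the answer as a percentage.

19.9356%

By sibling attribution (R3), Chloe Moreau is treated as also owning Farrukh Moreau's interest in Harbor Services GmbH, giving 21% + 54% = 75%.
Chain via Harbor Services GmbH → Meridian Group plc → Copperline Pharma AG (R1): 75% × 79% × 28% × 84% = 13.9356% of Vantage Textiles S.p.A.
Direct interest in Vantage Textiles S.p.A: 6%.
Aggregating (R2): 13.9356% + 6% = 19.9356%.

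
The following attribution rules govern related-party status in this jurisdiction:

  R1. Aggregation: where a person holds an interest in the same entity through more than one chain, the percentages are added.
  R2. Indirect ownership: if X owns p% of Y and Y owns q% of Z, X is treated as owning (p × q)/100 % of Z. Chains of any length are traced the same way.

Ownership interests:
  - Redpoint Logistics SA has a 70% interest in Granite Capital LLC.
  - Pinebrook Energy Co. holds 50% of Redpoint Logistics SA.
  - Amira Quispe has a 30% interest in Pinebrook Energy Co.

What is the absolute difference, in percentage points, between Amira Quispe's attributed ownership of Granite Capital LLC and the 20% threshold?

Chain via Pinebrook Energy Co. → Redpoint Logistics SA (R2): 30% × 50% × 70% = 10.5% of Granite Capital LLC.
10.5% falls short of the 20% threshold by 9.5 percentage points.

9.5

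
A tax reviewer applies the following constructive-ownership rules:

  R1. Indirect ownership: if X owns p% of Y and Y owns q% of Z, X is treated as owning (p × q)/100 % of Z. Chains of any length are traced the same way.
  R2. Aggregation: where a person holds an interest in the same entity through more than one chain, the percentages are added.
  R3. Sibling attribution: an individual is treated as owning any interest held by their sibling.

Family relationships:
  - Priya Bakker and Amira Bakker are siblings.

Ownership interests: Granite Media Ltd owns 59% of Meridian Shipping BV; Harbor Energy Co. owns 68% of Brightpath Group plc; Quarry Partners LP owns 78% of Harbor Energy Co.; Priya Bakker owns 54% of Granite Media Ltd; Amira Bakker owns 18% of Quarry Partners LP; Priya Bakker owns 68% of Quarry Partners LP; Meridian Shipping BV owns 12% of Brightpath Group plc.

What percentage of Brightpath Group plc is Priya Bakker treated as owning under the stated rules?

49.4376%

By sibling attribution (R3), Priya Bakker is treated as also owning Amira Bakker's interest in Quarry Partners LP, giving 68% + 18% = 86%.
Chain via Quarry Partners LP → Harbor Energy Co. (R1): 86% × 78% × 68% = 45.6144% of Brightpath Group plc.
Chain via Granite Media Ltd → Meridian Shipping BV (R1): 54% × 59% × 12% = 3.8232% of Brightpath Group plc.
Aggregating (R2): 45.6144% + 3.8232% = 49.4376%.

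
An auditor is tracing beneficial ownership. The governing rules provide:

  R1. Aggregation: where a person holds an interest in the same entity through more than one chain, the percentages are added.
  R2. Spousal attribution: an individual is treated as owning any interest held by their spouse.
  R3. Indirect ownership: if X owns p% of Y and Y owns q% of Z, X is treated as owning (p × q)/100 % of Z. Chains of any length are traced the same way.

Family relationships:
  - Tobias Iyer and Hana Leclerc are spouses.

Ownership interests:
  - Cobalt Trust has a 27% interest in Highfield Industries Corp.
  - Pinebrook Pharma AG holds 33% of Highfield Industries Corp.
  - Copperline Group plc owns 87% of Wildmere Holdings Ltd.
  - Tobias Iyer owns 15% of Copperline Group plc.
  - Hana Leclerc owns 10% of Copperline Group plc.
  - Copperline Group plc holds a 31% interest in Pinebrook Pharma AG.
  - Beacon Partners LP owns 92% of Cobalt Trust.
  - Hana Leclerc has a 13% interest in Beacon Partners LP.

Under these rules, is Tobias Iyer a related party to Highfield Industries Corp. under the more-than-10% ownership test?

No

By spousal attribution (R2), Tobias Iyer is treated as also owning Hana Leclerc's interest in Copperline Group plc, giving 15% + 10% = 25%.
By spousal attribution (R2), Tobias Iyer is treated as owning Hana Leclerc's 13% interest in Beacon Partners LP.
Chain via Copperline Group plc → Pinebrook Pharma AG (R3): 25% × 31% × 33% = 2.5575% of Highfield Industries Corp.
Chain via Beacon Partners LP → Cobalt Trust (R3): 13% × 92% × 27% = 3.2292% of Highfield Industries Corp.
Aggregating (R1): 2.5575% + 3.2292% = 5.7867%.
5.7867% does not exceed the 10% threshold, so Tobias is not a related party to Highfield Industries Corp.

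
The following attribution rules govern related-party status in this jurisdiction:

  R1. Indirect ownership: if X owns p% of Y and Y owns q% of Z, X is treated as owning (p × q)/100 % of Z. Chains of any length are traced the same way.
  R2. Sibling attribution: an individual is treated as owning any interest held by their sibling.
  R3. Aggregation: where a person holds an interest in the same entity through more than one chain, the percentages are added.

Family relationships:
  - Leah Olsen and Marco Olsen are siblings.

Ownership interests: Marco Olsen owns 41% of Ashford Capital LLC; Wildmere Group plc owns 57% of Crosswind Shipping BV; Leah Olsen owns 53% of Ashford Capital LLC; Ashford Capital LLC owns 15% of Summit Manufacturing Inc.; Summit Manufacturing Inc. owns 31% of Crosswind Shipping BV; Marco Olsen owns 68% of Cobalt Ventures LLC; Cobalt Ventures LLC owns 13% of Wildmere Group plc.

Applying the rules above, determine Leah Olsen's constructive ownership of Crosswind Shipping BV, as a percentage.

By sibling attribution (R2), Leah Olsen is treated as also owning Marco Olsen's interest in Ashford Capital LLC, giving 53% + 41% = 94%.
By sibling attribution (R2), Leah Olsen is treated as owning Marco Olsen's 68% interest in Cobalt Ventures LLC.
Chain via Ashford Capital LLC → Summit Manufacturing Inc. (R1): 94% × 15% × 31% = 4.371% of Crosswind Shipping BV.
Chain via Cobalt Ventures LLC → Wildmere Group plc (R1): 68% × 13% × 57% = 5.0388% of Crosswind Shipping BV.
Aggregating (R3): 4.371% + 5.0388% = 9.4098%.

9.4098%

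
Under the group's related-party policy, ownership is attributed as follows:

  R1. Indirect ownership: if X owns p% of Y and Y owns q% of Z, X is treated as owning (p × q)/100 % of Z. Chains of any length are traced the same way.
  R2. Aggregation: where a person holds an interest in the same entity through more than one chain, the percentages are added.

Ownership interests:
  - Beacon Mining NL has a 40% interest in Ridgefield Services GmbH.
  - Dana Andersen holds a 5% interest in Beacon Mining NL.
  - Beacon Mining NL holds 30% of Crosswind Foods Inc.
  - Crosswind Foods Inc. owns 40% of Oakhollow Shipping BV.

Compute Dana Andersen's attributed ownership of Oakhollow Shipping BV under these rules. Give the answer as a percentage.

Chain via Beacon Mining NL → Crosswind Foods Inc. (R1): 5% × 30% × 40% = 0.6% of Oakhollow Shipping BV.

0.6%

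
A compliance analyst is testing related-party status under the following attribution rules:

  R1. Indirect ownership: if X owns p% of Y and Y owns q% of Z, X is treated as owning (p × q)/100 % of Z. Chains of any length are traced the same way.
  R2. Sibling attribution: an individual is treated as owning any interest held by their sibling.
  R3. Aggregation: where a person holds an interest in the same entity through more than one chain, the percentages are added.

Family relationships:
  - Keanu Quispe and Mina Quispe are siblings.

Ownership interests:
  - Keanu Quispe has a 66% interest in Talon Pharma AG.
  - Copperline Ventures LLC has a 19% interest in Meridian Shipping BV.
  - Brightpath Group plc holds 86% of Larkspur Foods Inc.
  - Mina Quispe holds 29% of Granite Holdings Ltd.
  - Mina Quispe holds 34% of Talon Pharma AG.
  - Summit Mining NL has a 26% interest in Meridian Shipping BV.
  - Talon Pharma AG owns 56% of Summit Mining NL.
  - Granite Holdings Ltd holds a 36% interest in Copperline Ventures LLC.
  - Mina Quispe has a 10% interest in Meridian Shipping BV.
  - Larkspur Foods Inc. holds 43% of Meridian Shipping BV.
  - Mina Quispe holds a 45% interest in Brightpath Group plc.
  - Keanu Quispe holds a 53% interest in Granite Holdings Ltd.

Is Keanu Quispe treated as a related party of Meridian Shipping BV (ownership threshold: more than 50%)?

No

By sibling attribution (R2), Keanu Quispe is treated as also owning Mina Quispe's interest in Granite Holdings Ltd, giving 53% + 29% = 82%.
By sibling attribution (R2), Keanu Quispe is treated as also owning Mina Quispe's interest in Talon Pharma AG, giving 66% + 34% = 100%.
By sibling attribution (R2), Keanu Quispe is treated as owning Mina Quispe's 45% interest in Brightpath Group plc.
By sibling attribution (R2), Keanu Quispe is treated as owning Mina Quispe's 10% interest in Meridian Shipping BV.
Chain via Granite Holdings Ltd → Copperline Ventures LLC (R1): 82% × 36% × 19% = 5.6088% of Meridian Shipping BV.
Chain via Talon Pharma AG → Summit Mining NL (R1): 100% × 56% × 26% = 14.56% of Meridian Shipping BV.
Chain via Brightpath Group plc → Larkspur Foods Inc. (R1): 45% × 86% × 43% = 16.641% of Meridian Shipping BV.
Direct interest in Meridian Shipping BV: 10%.
Aggregating (R3): 5.6088% + 14.56% + 16.641% + 10% = 46.8098%.
46.8098% does not exceed the 50% threshold, so Keanu is not a related party to Meridian Shipping BV.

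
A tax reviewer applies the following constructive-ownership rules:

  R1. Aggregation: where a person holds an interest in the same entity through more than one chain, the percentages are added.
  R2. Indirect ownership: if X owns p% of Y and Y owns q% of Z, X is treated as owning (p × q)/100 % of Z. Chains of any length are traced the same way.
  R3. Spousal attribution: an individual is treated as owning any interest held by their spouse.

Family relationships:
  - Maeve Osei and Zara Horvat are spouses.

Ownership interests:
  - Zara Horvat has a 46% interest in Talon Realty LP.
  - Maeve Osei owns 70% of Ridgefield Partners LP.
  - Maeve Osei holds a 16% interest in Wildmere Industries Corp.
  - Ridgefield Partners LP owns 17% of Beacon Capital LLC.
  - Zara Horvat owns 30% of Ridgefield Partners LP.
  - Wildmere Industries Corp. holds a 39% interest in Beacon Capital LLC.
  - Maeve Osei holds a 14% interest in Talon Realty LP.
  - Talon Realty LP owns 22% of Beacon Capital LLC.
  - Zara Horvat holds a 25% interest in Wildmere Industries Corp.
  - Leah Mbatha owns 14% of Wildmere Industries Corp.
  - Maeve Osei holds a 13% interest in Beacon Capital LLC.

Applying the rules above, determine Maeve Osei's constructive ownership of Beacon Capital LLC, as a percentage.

59.19%

By spousal attribution (R3), Maeve Osei is treated as also owning Zara Horvat's interest in Wildmere Industries Corp, giving 16% + 25% = 41%.
By spousal attribution (R3), Maeve Osei is treated as also owning Zara Horvat's interest in Ridgefield Partners LP, giving 70% + 30% = 100%.
By spousal attribution (R3), Maeve Osei is treated as also owning Zara Horvat's interest in Talon Realty LP, giving 14% + 46% = 60%.
Chain via Wildmere Industries Corp. (R2): 41% × 39% = 15.99% of Beacon Capital LLC.
Chain via Ridgefield Partners LP (R2): 100% × 17% = 17% of Beacon Capital LLC.
Chain via Talon Realty LP (R2): 60% × 22% = 13.2% of Beacon Capital LLC.
Direct interest in Beacon Capital LLC: 13%.
Aggregating (R1): 15.99% + 17% + 13.2% + 13% = 59.19%.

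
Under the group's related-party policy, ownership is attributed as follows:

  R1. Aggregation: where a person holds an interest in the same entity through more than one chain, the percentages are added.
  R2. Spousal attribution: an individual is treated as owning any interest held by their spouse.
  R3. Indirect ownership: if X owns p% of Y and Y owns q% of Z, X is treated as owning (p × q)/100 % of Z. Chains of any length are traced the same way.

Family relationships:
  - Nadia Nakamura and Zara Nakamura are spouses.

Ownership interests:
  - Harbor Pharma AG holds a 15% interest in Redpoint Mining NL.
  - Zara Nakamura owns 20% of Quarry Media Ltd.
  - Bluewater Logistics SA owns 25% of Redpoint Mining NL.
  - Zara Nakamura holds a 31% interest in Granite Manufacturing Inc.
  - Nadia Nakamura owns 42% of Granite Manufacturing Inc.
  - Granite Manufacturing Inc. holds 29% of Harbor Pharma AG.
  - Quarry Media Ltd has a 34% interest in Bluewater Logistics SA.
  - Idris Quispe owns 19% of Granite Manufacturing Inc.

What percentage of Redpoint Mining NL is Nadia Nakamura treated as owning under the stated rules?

By spousal attribution (R2), Nadia Nakamura is treated as also owning Zara Nakamura's interest in Granite Manufacturing Inc, giving 42% + 31% = 73%.
By spousal attribution (R2), Nadia Nakamura is treated as owning Zara Nakamura's 20% interest in Quarry Media Ltd.
Chain via Granite Manufacturing Inc. → Harbor Pharma AG (R3): 73% × 29% × 15% = 3.1755% of Redpoint Mining NL.
Chain via Quarry Media Ltd → Bluewater Logistics SA (R3): 20% × 34% × 25% = 1.7% of Redpoint Mining NL.
Aggregating (R1): 3.1755% + 1.7% = 4.8755%.

4.8755%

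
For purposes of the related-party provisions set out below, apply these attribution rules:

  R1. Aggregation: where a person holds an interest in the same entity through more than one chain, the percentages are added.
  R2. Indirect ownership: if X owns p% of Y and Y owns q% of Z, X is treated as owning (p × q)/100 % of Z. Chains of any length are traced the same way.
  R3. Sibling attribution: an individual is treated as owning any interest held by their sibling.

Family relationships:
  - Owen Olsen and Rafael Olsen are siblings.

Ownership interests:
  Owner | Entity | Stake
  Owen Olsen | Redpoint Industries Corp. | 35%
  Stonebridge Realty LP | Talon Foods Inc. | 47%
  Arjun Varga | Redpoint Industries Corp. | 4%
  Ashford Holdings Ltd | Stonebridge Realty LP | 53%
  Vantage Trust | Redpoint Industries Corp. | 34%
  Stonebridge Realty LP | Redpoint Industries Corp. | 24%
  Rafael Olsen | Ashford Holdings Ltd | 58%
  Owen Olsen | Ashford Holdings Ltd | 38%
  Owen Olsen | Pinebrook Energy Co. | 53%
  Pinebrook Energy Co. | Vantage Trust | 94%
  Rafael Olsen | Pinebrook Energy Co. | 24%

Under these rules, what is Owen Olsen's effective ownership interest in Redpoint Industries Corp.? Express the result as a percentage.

71.8204%

By sibling attribution (R3), Owen Olsen is treated as also owning Rafael Olsen's interest in Pinebrook Energy Co, giving 53% + 24% = 77%.
By sibling attribution (R3), Owen Olsen is treated as also owning Rafael Olsen's interest in Ashford Holdings Ltd, giving 38% + 58% = 96%.
Chain via Pinebrook Energy Co. → Vantage Trust (R2): 77% × 94% × 34% = 24.6092% of Redpoint Industries Corp.
Chain via Ashford Holdings Ltd → Stonebridge Realty LP (R2): 96% × 53% × 24% = 12.2112% of Redpoint Industries Corp.
Direct interest in Redpoint Industries Corp: 35%.
Aggregating (R1): 24.6092% + 12.2112% + 35% = 71.8204%.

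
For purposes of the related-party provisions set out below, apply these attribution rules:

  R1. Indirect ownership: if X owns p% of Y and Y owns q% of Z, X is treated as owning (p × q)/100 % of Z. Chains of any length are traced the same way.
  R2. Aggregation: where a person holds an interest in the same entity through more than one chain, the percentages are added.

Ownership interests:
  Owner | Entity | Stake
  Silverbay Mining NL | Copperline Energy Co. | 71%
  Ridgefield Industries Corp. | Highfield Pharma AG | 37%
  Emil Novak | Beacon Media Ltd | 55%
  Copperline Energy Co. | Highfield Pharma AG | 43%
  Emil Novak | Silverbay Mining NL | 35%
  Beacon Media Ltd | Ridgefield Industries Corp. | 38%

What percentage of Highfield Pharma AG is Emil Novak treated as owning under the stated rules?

Chain via Silverbay Mining NL → Copperline Energy Co. (R1): 35% × 71% × 43% = 10.6855% of Highfield Pharma AG.
Chain via Beacon Media Ltd → Ridgefield Industries Corp. (R1): 55% × 38% × 37% = 7.733% of Highfield Pharma AG.
Aggregating (R2): 10.6855% + 7.733% = 18.4185%.

18.4185%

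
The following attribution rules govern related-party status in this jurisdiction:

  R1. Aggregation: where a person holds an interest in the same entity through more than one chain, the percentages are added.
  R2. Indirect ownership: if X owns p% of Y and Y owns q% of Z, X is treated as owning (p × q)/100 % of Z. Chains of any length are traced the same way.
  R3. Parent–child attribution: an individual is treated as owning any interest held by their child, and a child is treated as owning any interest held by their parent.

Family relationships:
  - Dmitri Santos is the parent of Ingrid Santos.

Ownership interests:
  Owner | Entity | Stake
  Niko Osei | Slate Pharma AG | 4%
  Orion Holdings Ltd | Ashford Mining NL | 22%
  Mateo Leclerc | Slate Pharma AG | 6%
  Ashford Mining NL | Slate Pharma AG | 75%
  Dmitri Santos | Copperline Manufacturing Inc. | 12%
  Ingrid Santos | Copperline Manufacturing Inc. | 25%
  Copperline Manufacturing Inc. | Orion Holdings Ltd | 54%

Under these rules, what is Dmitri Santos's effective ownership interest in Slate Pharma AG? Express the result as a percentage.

3.2967%

By parent–child attribution (R3), Dmitri Santos is treated as also owning Ingrid Santos's interest in Copperline Manufacturing Inc, giving 12% + 25% = 37%.
Chain via Copperline Manufacturing Inc. → Orion Holdings Ltd → Ashford Mining NL (R2): 37% × 54% × 22% × 75% = 3.2967% of Slate Pharma AG.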